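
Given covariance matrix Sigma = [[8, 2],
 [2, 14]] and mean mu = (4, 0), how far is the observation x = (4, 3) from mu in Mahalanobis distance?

Step 1 — centre the observation: (x - mu) = (0, 3).

Step 2 — invert Sigma. det(Sigma) = 8·14 - (2)² = 108.
  Sigma^{-1} = (1/det) · [[d, -b], [-b, a]] = [[0.1296, -0.0185],
 [-0.0185, 0.0741]].

Step 3 — form the quadratic (x - mu)^T · Sigma^{-1} · (x - mu):
  Sigma^{-1} · (x - mu) = (-0.0556, 0.2222).
  (x - mu)^T · [Sigma^{-1} · (x - mu)] = (0)·(-0.0556) + (3)·(0.2222) = 0.6667.

Step 4 — take square root: d = √(0.6667) ≈ 0.8165.

d(x, mu) = √(0.6667) ≈ 0.8165


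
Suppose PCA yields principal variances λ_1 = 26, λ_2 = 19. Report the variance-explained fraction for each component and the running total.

Step 1 — total variance = trace(Sigma) = Σ λ_i = 26 + 19 = 45.

Step 2 — fraction explained by component i = λ_i / Σ λ:
  PC1: 26/45 = 0.5778
  PC2: 19/45 = 0.4222

Step 3 — cumulative fraction after k components = (λ_1 + ... + λ_k) / Σ λ:
  k = 1: 26/45 = 0.5778
  k = 2: (26 + 19)/45 = 45/45 = 1

Summary (fraction, with percent):

explained: PC1 0.5778 (57.78%), PC2 0.4222 (42.22%);  cumulative: 0.5778, 1


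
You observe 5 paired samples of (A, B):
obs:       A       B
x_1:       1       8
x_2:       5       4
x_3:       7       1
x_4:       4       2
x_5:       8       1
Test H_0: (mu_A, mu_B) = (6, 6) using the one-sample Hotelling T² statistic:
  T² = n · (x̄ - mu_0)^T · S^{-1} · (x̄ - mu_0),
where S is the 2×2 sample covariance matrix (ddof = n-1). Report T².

Step 1 — sample mean vector:
  mean(A) = (1 + 5 + 7 + 4 + 8) / 5 = 25/5 = 5
  mean(B) = (8 + 4 + 1 + 2 + 1) / 5 = 16/5 = 3.2
  x̄ = (5, 3.2),  deviation x̄ - mu_0 = (5, 3.2) - (6, 6) = (-1, -2.8).

Step 2 — sample covariance matrix, S[i,j] = (1/(n-1)) · Σ_k (x_{k,i} - mean_i) · (x_{k,j} - mean_j), divisor n-1 = 4:
  S[A,A] = ((-4)·(-4) + (0)·(0) + (2)·(2) + (-1)·(-1) + (3)·(3)) / 4 = 30/4 = 7.5
  S[A,B] = ((-4)·(4.8) + (0)·(0.8) + (2)·(-2.2) + (-1)·(-1.2) + (3)·(-2.2)) / 4 = -29/4 = -7.25
  S[B,B] = ((4.8)·(4.8) + (0.8)·(0.8) + (-2.2)·(-2.2) + (-1.2)·(-1.2) + (-2.2)·(-2.2)) / 4 = 34.8/4 = 8.7
  S = [[7.5, -7.25],
 [-7.25, 8.7]].

Step 3 — invert S. det(S) = 7.5·8.7 - (-7.25)² = 12.6875.
  S^{-1} = (1/det) · [[d, -b], [-b, a]] = [[0.6857, 0.5714],
 [0.5714, 0.5911]].

Step 4 — quadratic form (x̄ - mu_0)^T · S^{-1} · (x̄ - mu_0):
  S^{-1} · (x̄ - mu_0) = (-2.2857, -2.2266),
  (x̄ - mu_0)^T · [...] = (-1)·(-2.2857) + (-2.8)·(-2.2266) = 8.5202.

Step 5 — scale by n: T² = 5 · 8.5202 = 42.601.

T² ≈ 42.601


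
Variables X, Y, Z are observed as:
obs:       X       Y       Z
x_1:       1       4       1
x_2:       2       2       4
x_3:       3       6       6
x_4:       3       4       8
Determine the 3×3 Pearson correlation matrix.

Step 1 — column means:
  mean(X) = (1 + 2 + 3 + 3) / 4 = 9/4 = 2.25
  mean(Y) = (4 + 2 + 6 + 4) / 4 = 16/4 = 4
  mean(Z) = (1 + 4 + 6 + 8) / 4 = 19/4 = 4.75

Step 2 — sample variances and covariances s[i,j] = (1/(n-1)) · Σ_k (x_{k,i} - mean_i) · (x_{k,j} - mean_j), with n-1 = 3:
  s[X,X] = ((-1.25)·(-1.25) + (-0.25)·(-0.25) + (0.75)·(0.75) + (0.75)·(0.75)) / 3 = 2.75/3 = 0.9167
  s[X,Y] = ((-1.25)·(0) + (-0.25)·(-2) + (0.75)·(2) + (0.75)·(0)) / 3 = 2/3 = 0.6667
  s[X,Z] = ((-1.25)·(-3.75) + (-0.25)·(-0.75) + (0.75)·(1.25) + (0.75)·(3.25)) / 3 = 8.25/3 = 2.75
  s[Y,Y] = ((0)·(0) + (-2)·(-2) + (2)·(2) + (0)·(0)) / 3 = 8/3 = 2.6667
  s[Y,Z] = ((0)·(-3.75) + (-2)·(-0.75) + (2)·(1.25) + (0)·(3.25)) / 3 = 4/3 = 1.3333
  s[Z,Z] = ((-3.75)·(-3.75) + (-0.75)·(-0.75) + (1.25)·(1.25) + (3.25)·(3.25)) / 3 = 26.75/3 = 8.9167
  Sample standard deviations s_i = √(s[i,i]):
  s(X) = √(0.9167) = 0.9574
  s(Y) = √(2.6667) = 1.633
  s(Z) = √(8.9167) = 2.9861

Step 3 — r_{ij} = s_{ij} / (s_i · s_j):
  r[X,X] = 1 (diagonal).
  r[X,Y] = 0.6667 / (0.9574 · 1.633) = 0.6667 / 1.5635 = 0.4264
  r[X,Z] = 2.75 / (0.9574 · 2.9861) = 2.75 / 2.859 = 0.9619
  r[Y,Y] = 1 (diagonal).
  r[Y,Z] = 1.3333 / (1.633 · 2.9861) = 1.3333 / 4.8762 = 0.2734
  r[Z,Z] = 1 (diagonal).

R is symmetric with unit diagonal. Assembling:

R = [[1, 0.4264, 0.9619],
 [0.4264, 1, 0.2734],
 [0.9619, 0.2734, 1]]


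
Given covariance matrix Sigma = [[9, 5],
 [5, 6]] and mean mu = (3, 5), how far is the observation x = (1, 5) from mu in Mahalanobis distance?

Step 1 — centre the observation: (x - mu) = (-2, 0).

Step 2 — invert Sigma. det(Sigma) = 9·6 - (5)² = 29.
  Sigma^{-1} = (1/det) · [[d, -b], [-b, a]] = [[0.2069, -0.1724],
 [-0.1724, 0.3103]].

Step 3 — form the quadratic (x - mu)^T · Sigma^{-1} · (x - mu):
  Sigma^{-1} · (x - mu) = (-0.4138, 0.3448).
  (x - mu)^T · [Sigma^{-1} · (x - mu)] = (-2)·(-0.4138) + (0)·(0.3448) = 0.8276.

Step 4 — take square root: d = √(0.8276) ≈ 0.9097.

d(x, mu) = √(0.8276) ≈ 0.9097


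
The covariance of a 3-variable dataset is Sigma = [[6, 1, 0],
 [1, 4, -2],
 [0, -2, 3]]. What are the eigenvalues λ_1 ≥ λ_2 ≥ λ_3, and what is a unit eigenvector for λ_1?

Step 1 — characteristic polynomial p(λ) = det(λI - Sigma) = λ³ - tr·λ² + c_1·λ - det, where tr = trace, c_1 = sum of the principal 2×2 minors, det = det(Sigma):
  tr = 6 + 4 + 3 = 13,
  c_1 = (6·4 - (1)²) + (6·3 - (0)²) + (4·3 - (-2)²) = 23 + 18 + 8 = 49,
  det = 6·(4·3 - (-2)²) - (1)·((1)·3 - (-2)·(0)) + (0)·((1)·(-2) - 4·(0)) = 6·(8) - (1)·(3) + (0)·(-2) = 45.
  So p(λ) = λ³ - 13λ² + 49λ - 45.
Step 2 — look for an integer root (rational root theorem: any rational root is an integer divisor of 45). Testing λ = 5:
  p(5) = 125 - 325 + 245 - 45 = 0  ✓
  Dividing out (λ - 5): p(λ) = (λ - 5)(λ² - 8λ + 9).
Step 3 — remaining eigenvalues from the quadratic λ² - 8λ + 9 = 0:
  Δ = 8² - 4·9 = 64 - 36 = 28,  λ = (8 ± √28)/2 = (8 ± 5.2915)/2 ≈ 6.6458 or 1.3542.
  Sorted: λ_1 = 6.6458,  λ_2 = 5,  λ_3 = 1.3542  (check: sum = 13 = tr ✓).

Step 4 — unit eigenvector for λ_1 ≈ 6.6458: v spans the null space of (Sigma - λ_1 I), whose rows are
  r_1 = (-0.6458, 1, 0),  r_2 = (1, -2.6458, -2),  r_3 = (0, -2, -3.6458).
  v is orthogonal to every row, so take v ∝ r_1 × r_2 = ((1)·(-2) - (0)·(-2.6458), (0)·(1) - (-0.6458)·(-2), (-0.6458)·(-2.6458) - (1)·(1)) ≈ (-2, -1.2915, 0.7085).
  Rescale (multiply by -1 so the first nonzero entry is positive): u = (2, 1.2915, -0.7085).
  ||u|| = √((2)² + (1.2915)² + (-0.7085)²) = √(6.1699) ≈ 2.4839,  v_1 = u/||u|| ≈ (0.8052, 0.5199, -0.2852) (||v_1|| = 1).

λ_1 = 6.6458,  λ_2 = 5,  λ_3 = 1.3542;  v_1 ≈ (0.8052, 0.5199, -0.2852)


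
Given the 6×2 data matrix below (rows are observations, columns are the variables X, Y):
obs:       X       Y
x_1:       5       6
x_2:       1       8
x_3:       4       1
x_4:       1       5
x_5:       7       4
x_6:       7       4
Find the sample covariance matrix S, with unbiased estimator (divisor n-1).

Step 1 — column means:
  mean(X) = (5 + 1 + 4 + 1 + 7 + 7) / 6 = 25/6 = 4.1667
  mean(Y) = (6 + 8 + 1 + 5 + 4 + 4) / 6 = 28/6 = 4.6667

Step 2 — sample covariance S[i,j] = (1/(n-1)) · Σ_k (x_{k,i} - mean_i) · (x_{k,j} - mean_j), with n-1 = 5.
  S[X,X] = ((0.8333)·(0.8333) + (-3.1667)·(-3.1667) + (-0.1667)·(-0.1667) + (-3.1667)·(-3.1667) + (2.8333)·(2.8333) + (2.8333)·(2.8333)) / 5 = 36.8333/5 = 7.3667
  S[X,Y] = ((0.8333)·(1.3333) + (-3.1667)·(3.3333) + (-0.1667)·(-3.6667) + (-3.1667)·(0.3333) + (2.8333)·(-0.6667) + (2.8333)·(-0.6667)) / 5 = -13.6667/5 = -2.7333
  S[Y,Y] = ((1.3333)·(1.3333) + (3.3333)·(3.3333) + (-3.6667)·(-3.6667) + (0.3333)·(0.3333) + (-0.6667)·(-0.6667) + (-0.6667)·(-0.6667)) / 5 = 27.3333/5 = 5.4667

S is symmetric (S[j,i] = S[i,j]). Assembling:

S = [[7.3667, -2.7333],
 [-2.7333, 5.4667]]


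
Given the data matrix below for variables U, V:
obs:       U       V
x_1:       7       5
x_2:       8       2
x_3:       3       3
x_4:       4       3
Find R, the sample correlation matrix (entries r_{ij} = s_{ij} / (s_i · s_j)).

Step 1 — column means:
  mean(U) = (7 + 8 + 3 + 4) / 4 = 22/4 = 5.5
  mean(V) = (5 + 2 + 3 + 3) / 4 = 13/4 = 3.25

Step 2 — sample variances and covariances s[i,j] = (1/(n-1)) · Σ_k (x_{k,i} - mean_i) · (x_{k,j} - mean_j), with n-1 = 3:
  s[U,U] = ((1.5)·(1.5) + (2.5)·(2.5) + (-2.5)·(-2.5) + (-1.5)·(-1.5)) / 3 = 17/3 = 5.6667
  s[U,V] = ((1.5)·(1.75) + (2.5)·(-1.25) + (-2.5)·(-0.25) + (-1.5)·(-0.25)) / 3 = 0.5/3 = 0.1667
  s[V,V] = ((1.75)·(1.75) + (-1.25)·(-1.25) + (-0.25)·(-0.25) + (-0.25)·(-0.25)) / 3 = 4.75/3 = 1.5833
  Sample standard deviations s_i = √(s[i,i]):
  s(U) = √(5.6667) = 2.3805
  s(V) = √(1.5833) = 1.2583

Step 3 — r_{ij} = s_{ij} / (s_i · s_j):
  r[U,U] = 1 (diagonal).
  r[U,V] = 0.1667 / (2.3805 · 1.2583) = 0.1667 / 2.9954 = 0.0556
  r[V,V] = 1 (diagonal).

R is symmetric with unit diagonal. Assembling:

R = [[1, 0.0556],
 [0.0556, 1]]


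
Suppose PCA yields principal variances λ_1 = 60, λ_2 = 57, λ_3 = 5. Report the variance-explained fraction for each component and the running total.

Step 1 — total variance = trace(Sigma) = Σ λ_i = 60 + 57 + 5 = 122.

Step 2 — fraction explained by component i = λ_i / Σ λ:
  PC1: 60/122 = 0.4918
  PC2: 57/122 = 0.4672
  PC3: 5/122 = 0.041

Step 3 — cumulative fraction after k components = (λ_1 + ... + λ_k) / Σ λ:
  k = 1: 60/122 = 0.4918
  k = 2: (60 + 57)/122 = 117/122 = 0.959
  k = 3: (60 + 57 + 5)/122 = 122/122 = 1

Summary (fraction, with percent):

explained: PC1 0.4918 (49.18%), PC2 0.4672 (46.72%), PC3 0.041 (4.1%);  cumulative: 0.4918, 0.959, 1


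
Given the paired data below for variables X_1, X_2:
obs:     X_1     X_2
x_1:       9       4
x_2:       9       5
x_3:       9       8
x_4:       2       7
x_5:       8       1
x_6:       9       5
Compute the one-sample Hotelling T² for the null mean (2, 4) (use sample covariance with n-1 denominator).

Step 1 — sample mean vector:
  mean(X_1) = (9 + 9 + 9 + 2 + 8 + 9) / 6 = 46/6 = 7.6667
  mean(X_2) = (4 + 5 + 8 + 7 + 1 + 5) / 6 = 30/6 = 5
  x̄ = (7.6667, 5),  deviation x̄ - mu_0 = (7.6667, 5) - (2, 4) = (5.6667, 1).

Step 2 — sample covariance matrix, S[i,j] = (1/(n-1)) · Σ_k (x_{k,i} - mean_i) · (x_{k,j} - mean_j), divisor n-1 = 5:
  S[X_1,X_1] = ((1.3333)·(1.3333) + (1.3333)·(1.3333) + (1.3333)·(1.3333) + (-5.6667)·(-5.6667) + (0.3333)·(0.3333) + (1.3333)·(1.3333)) / 5 = 39.3333/5 = 7.8667
  S[X_1,X_2] = ((1.3333)·(-1) + (1.3333)·(0) + (1.3333)·(3) + (-5.6667)·(2) + (0.3333)·(-4) + (1.3333)·(0)) / 5 = -10/5 = -2
  S[X_2,X_2] = ((-1)·(-1) + (0)·(0) + (3)·(3) + (2)·(2) + (-4)·(-4) + (0)·(0)) / 5 = 30/5 = 6
  S = [[7.8667, -2],
 [-2, 6]].

Step 3 — invert S. det(S) = 7.8667·6 - (-2)² = 43.2.
  S^{-1} = (1/det) · [[d, -b], [-b, a]] = [[0.1389, 0.0463],
 [0.0463, 0.1821]].

Step 4 — quadratic form (x̄ - mu_0)^T · S^{-1} · (x̄ - mu_0):
  S^{-1} · (x̄ - mu_0) = (0.8333, 0.4444),
  (x̄ - mu_0)^T · [...] = (5.6667)·(0.8333) + (1)·(0.4444) = 5.1667.

Step 5 — scale by n: T² = 6 · 5.1667 = 31.

T² ≈ 31


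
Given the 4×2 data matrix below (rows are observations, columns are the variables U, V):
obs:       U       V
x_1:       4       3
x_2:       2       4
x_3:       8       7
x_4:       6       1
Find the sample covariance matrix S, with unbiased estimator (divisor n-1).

Step 1 — column means:
  mean(U) = (4 + 2 + 8 + 6) / 4 = 20/4 = 5
  mean(V) = (3 + 4 + 7 + 1) / 4 = 15/4 = 3.75

Step 2 — sample covariance S[i,j] = (1/(n-1)) · Σ_k (x_{k,i} - mean_i) · (x_{k,j} - mean_j), with n-1 = 3.
  S[U,U] = ((-1)·(-1) + (-3)·(-3) + (3)·(3) + (1)·(1)) / 3 = 20/3 = 6.6667
  S[U,V] = ((-1)·(-0.75) + (-3)·(0.25) + (3)·(3.25) + (1)·(-2.75)) / 3 = 7/3 = 2.3333
  S[V,V] = ((-0.75)·(-0.75) + (0.25)·(0.25) + (3.25)·(3.25) + (-2.75)·(-2.75)) / 3 = 18.75/3 = 6.25

S is symmetric (S[j,i] = S[i,j]). Assembling:

S = [[6.6667, 2.3333],
 [2.3333, 6.25]]


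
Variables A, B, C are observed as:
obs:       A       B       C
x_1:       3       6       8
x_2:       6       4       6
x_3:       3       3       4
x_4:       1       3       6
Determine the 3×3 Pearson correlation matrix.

Step 1 — column means:
  mean(A) = (3 + 6 + 3 + 1) / 4 = 13/4 = 3.25
  mean(B) = (6 + 4 + 3 + 3) / 4 = 16/4 = 4
  mean(C) = (8 + 6 + 4 + 6) / 4 = 24/4 = 6

Step 2 — sample variances and covariances s[i,j] = (1/(n-1)) · Σ_k (x_{k,i} - mean_i) · (x_{k,j} - mean_j), with n-1 = 3:
  s[A,A] = ((-0.25)·(-0.25) + (2.75)·(2.75) + (-0.25)·(-0.25) + (-2.25)·(-2.25)) / 3 = 12.75/3 = 4.25
  s[A,B] = ((-0.25)·(2) + (2.75)·(0) + (-0.25)·(-1) + (-2.25)·(-1)) / 3 = 2/3 = 0.6667
  s[A,C] = ((-0.25)·(2) + (2.75)·(0) + (-0.25)·(-2) + (-2.25)·(0)) / 3 = 0/3 = 0
  s[B,B] = ((2)·(2) + (0)·(0) + (-1)·(-1) + (-1)·(-1)) / 3 = 6/3 = 2
  s[B,C] = ((2)·(2) + (0)·(0) + (-1)·(-2) + (-1)·(0)) / 3 = 6/3 = 2
  s[C,C] = ((2)·(2) + (0)·(0) + (-2)·(-2) + (0)·(0)) / 3 = 8/3 = 2.6667
  Sample standard deviations s_i = √(s[i,i]):
  s(A) = √(4.25) = 2.0616
  s(B) = √(2) = 1.4142
  s(C) = √(2.6667) = 1.633

Step 3 — r_{ij} = s_{ij} / (s_i · s_j):
  r[A,A] = 1 (diagonal).
  r[A,B] = 0.6667 / (2.0616 · 1.4142) = 0.6667 / 2.9155 = 0.2287
  r[A,C] = 0 / (2.0616 · 1.633) = 0 / 3.3665 = 0
  r[B,B] = 1 (diagonal).
  r[B,C] = 2 / (1.4142 · 1.633) = 2 / 2.3094 = 0.866
  r[C,C] = 1 (diagonal).

R is symmetric with unit diagonal. Assembling:

R = [[1, 0.2287, 0],
 [0.2287, 1, 0.866],
 [0, 0.866, 1]]


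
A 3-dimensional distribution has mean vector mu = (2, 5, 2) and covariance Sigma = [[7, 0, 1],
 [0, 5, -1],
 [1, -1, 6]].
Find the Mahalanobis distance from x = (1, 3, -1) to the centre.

Step 1 — centre the observation: (x - mu) = (-1, -2, -3).

Step 2 — invert Sigma (cofactor / det for 3×3, or solve directly):
  Sigma^{-1} = [[0.1465, -0.0051, -0.0253],
 [-0.0051, 0.2071, 0.0354],
 [-0.0253, 0.0354, 0.1768]].

Step 3 — form the quadratic (x - mu)^T · Sigma^{-1} · (x - mu):
  Sigma^{-1} · (x - mu) = (-0.0606, -0.5152, -0.5758).
  (x - mu)^T · [Sigma^{-1} · (x - mu)] = (-1)·(-0.0606) + (-2)·(-0.5152) + (-3)·(-0.5758) = 2.8182.

Step 4 — take square root: d = √(2.8182) ≈ 1.6787.

d(x, mu) = √(2.8182) ≈ 1.6787


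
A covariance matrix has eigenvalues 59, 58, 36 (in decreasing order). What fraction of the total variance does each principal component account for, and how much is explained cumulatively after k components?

Step 1 — total variance = trace(Sigma) = Σ λ_i = 59 + 58 + 36 = 153.

Step 2 — fraction explained by component i = λ_i / Σ λ:
  PC1: 59/153 = 0.3856
  PC2: 58/153 = 0.3791
  PC3: 36/153 = 0.2353

Step 3 — cumulative fraction after k components = (λ_1 + ... + λ_k) / Σ λ:
  k = 1: 59/153 = 0.3856
  k = 2: (59 + 58)/153 = 117/153 = 0.7647
  k = 3: (59 + 58 + 36)/153 = 153/153 = 1

Summary (fraction, with percent):

explained: PC1 0.3856 (38.56%), PC2 0.3791 (37.91%), PC3 0.2353 (23.53%);  cumulative: 0.3856, 0.7647, 1


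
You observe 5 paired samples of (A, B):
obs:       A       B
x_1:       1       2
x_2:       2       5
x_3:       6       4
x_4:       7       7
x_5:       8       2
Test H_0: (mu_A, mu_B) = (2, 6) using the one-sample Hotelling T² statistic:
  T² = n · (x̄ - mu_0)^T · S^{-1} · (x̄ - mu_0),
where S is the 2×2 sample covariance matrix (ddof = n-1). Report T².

Step 1 — sample mean vector:
  mean(A) = (1 + 2 + 6 + 7 + 8) / 5 = 24/5 = 4.8
  mean(B) = (2 + 5 + 4 + 7 + 2) / 5 = 20/5 = 4
  x̄ = (4.8, 4),  deviation x̄ - mu_0 = (4.8, 4) - (2, 6) = (2.8, -2).

Step 2 — sample covariance matrix, S[i,j] = (1/(n-1)) · Σ_k (x_{k,i} - mean_i) · (x_{k,j} - mean_j), divisor n-1 = 4:
  S[A,A] = ((-3.8)·(-3.8) + (-2.8)·(-2.8) + (1.2)·(1.2) + (2.2)·(2.2) + (3.2)·(3.2)) / 4 = 38.8/4 = 9.7
  S[A,B] = ((-3.8)·(-2) + (-2.8)·(1) + (1.2)·(0) + (2.2)·(3) + (3.2)·(-2)) / 4 = 5/4 = 1.25
  S[B,B] = ((-2)·(-2) + (1)·(1) + (0)·(0) + (3)·(3) + (-2)·(-2)) / 4 = 18/4 = 4.5
  S = [[9.7, 1.25],
 [1.25, 4.5]].

Step 3 — invert S. det(S) = 9.7·4.5 - (1.25)² = 42.0875.
  S^{-1} = (1/det) · [[d, -b], [-b, a]] = [[0.1069, -0.0297],
 [-0.0297, 0.2305]].

Step 4 — quadratic form (x̄ - mu_0)^T · S^{-1} · (x̄ - mu_0):
  S^{-1} · (x̄ - mu_0) = (0.3588, -0.5441),
  (x̄ - mu_0)^T · [...] = (2.8)·(0.3588) + (-2)·(-0.5441) = 2.0928.

Step 5 — scale by n: T² = 5 · 2.0928 = 10.4639.

T² ≈ 10.4639


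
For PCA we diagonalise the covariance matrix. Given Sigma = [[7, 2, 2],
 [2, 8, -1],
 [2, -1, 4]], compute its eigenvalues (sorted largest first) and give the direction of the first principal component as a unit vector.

Step 1 — characteristic polynomial p(λ) = det(λI - Sigma) = λ³ - tr·λ² + c_1·λ - det, where tr = trace, c_1 = sum of the principal 2×2 minors, det = det(Sigma):
  tr = 7 + 8 + 4 = 19,
  c_1 = (7·8 - (2)²) + (7·4 - (2)²) + (8·4 - (-1)²) = 52 + 24 + 31 = 107,
  det = 7·(8·4 - (-1)²) - (2)·((2)·4 - (-1)·(2)) + (2)·((2)·(-1) - 8·(2)) = 7·(31) - (2)·(10) + (2)·(-18) = 161.
  So p(λ) = λ³ - 19λ² + 107λ - 161.
Step 2 — look for an integer root (rational root theorem: any rational root is an integer divisor of 161). Testing λ = 7:
  p(7) = 343 - 931 + 749 - 161 = 0  ✓
  Dividing out (λ - 7): p(λ) = (λ - 7)(λ² - 12λ + 23).
Step 3 — remaining eigenvalues from the quadratic λ² - 12λ + 23 = 0:
  Δ = 12² - 4·23 = 144 - 92 = 52,  λ = (12 ± √52)/2 = (12 ± 7.2111)/2 ≈ 9.6056 or 2.3944.
  Sorted: λ_1 = 9.6056,  λ_2 = 7,  λ_3 = 2.3944  (check: sum = 19 = tr ✓).

Step 4 — unit eigenvector for λ_1 ≈ 9.6056: v spans the null space of (Sigma - λ_1 I), whose rows are
  r_1 = (-2.6056, 2, 2),  r_2 = (2, -1.6056, -1),  r_3 = (2, -1, -5.6056).
  v is orthogonal to every row, so take v ∝ r_1 × r_2 = ((2)·(-1) - (2)·(-1.6056), (2)·(2) - (-2.6056)·(-1), (-2.6056)·(-1.6056) - (2)·(2)) ≈ (1.2111, 1.3944, 0.1833).
  Let u = (1.2111, 1.3944, 0.1833).
  ||u|| = √((1.2111)² + (1.3944)² + (0.1833)²) = √(3.4449) ≈ 1.856,  v_1 = u/||u|| ≈ (0.6525, 0.7513, 0.0988) (||v_1|| = 1).

λ_1 = 9.6056,  λ_2 = 7,  λ_3 = 2.3944;  v_1 ≈ (0.6525, 0.7513, 0.0988)


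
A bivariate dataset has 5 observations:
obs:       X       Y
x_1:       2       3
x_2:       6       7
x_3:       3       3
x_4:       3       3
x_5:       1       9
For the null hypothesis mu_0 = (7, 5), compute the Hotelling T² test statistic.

Step 1 — sample mean vector:
  mean(X) = (2 + 6 + 3 + 3 + 1) / 5 = 15/5 = 3
  mean(Y) = (3 + 7 + 3 + 3 + 9) / 5 = 25/5 = 5
  x̄ = (3, 5),  deviation x̄ - mu_0 = (3, 5) - (7, 5) = (-4, 0).

Step 2 — sample covariance matrix, S[i,j] = (1/(n-1)) · Σ_k (x_{k,i} - mean_i) · (x_{k,j} - mean_j), divisor n-1 = 4:
  S[X,X] = ((-1)·(-1) + (3)·(3) + (0)·(0) + (0)·(0) + (-2)·(-2)) / 4 = 14/4 = 3.5
  S[X,Y] = ((-1)·(-2) + (3)·(2) + (0)·(-2) + (0)·(-2) + (-2)·(4)) / 4 = 0/4 = 0
  S[Y,Y] = ((-2)·(-2) + (2)·(2) + (-2)·(-2) + (-2)·(-2) + (4)·(4)) / 4 = 32/4 = 8
  S = [[3.5, 0],
 [0, 8]].

Step 3 — invert S. det(S) = 3.5·8 - (0)² = 28.
  S^{-1} = (1/det) · [[d, -b], [-b, a]] = [[0.2857, 0],
 [0, 0.125]].

Step 4 — quadratic form (x̄ - mu_0)^T · S^{-1} · (x̄ - mu_0):
  S^{-1} · (x̄ - mu_0) = (-1.1429, 0),
  (x̄ - mu_0)^T · [...] = (-4)·(-1.1429) + (0)·(0) = 4.5714.

Step 5 — scale by n: T² = 5 · 4.5714 = 22.8571.

T² ≈ 22.8571


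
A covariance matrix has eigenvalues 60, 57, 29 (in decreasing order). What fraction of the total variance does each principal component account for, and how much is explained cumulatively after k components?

Step 1 — total variance = trace(Sigma) = Σ λ_i = 60 + 57 + 29 = 146.

Step 2 — fraction explained by component i = λ_i / Σ λ:
  PC1: 60/146 = 0.411
  PC2: 57/146 = 0.3904
  PC3: 29/146 = 0.1986

Step 3 — cumulative fraction after k components = (λ_1 + ... + λ_k) / Σ λ:
  k = 1: 60/146 = 0.411
  k = 2: (60 + 57)/146 = 117/146 = 0.8014
  k = 3: (60 + 57 + 29)/146 = 146/146 = 1

Summary (fraction, with percent):

explained: PC1 0.411 (41.1%), PC2 0.3904 (39.04%), PC3 0.1986 (19.86%);  cumulative: 0.411, 0.8014, 1


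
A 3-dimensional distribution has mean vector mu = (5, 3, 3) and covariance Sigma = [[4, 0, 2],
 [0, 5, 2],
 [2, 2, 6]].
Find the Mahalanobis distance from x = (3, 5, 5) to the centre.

Step 1 — centre the observation: (x - mu) = (-2, 2, 2).

Step 2 — invert Sigma (cofactor / det for 3×3, or solve directly):
  Sigma^{-1} = [[0.3095, 0.0476, -0.119],
 [0.0476, 0.2381, -0.0952],
 [-0.119, -0.0952, 0.2381]].

Step 3 — form the quadratic (x - mu)^T · Sigma^{-1} · (x - mu):
  Sigma^{-1} · (x - mu) = (-0.7619, 0.1905, 0.5238).
  (x - mu)^T · [Sigma^{-1} · (x - mu)] = (-2)·(-0.7619) + (2)·(0.1905) + (2)·(0.5238) = 2.9524.

Step 4 — take square root: d = √(2.9524) ≈ 1.7182.

d(x, mu) = √(2.9524) ≈ 1.7182


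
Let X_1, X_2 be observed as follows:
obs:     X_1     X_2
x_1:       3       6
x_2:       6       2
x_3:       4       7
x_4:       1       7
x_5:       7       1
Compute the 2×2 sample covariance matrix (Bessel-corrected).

Step 1 — column means:
  mean(X_1) = (3 + 6 + 4 + 1 + 7) / 5 = 21/5 = 4.2
  mean(X_2) = (6 + 2 + 7 + 7 + 1) / 5 = 23/5 = 4.6

Step 2 — sample covariance S[i,j] = (1/(n-1)) · Σ_k (x_{k,i} - mean_i) · (x_{k,j} - mean_j), with n-1 = 4.
  S[X_1,X_1] = ((-1.2)·(-1.2) + (1.8)·(1.8) + (-0.2)·(-0.2) + (-3.2)·(-3.2) + (2.8)·(2.8)) / 4 = 22.8/4 = 5.7
  S[X_1,X_2] = ((-1.2)·(1.4) + (1.8)·(-2.6) + (-0.2)·(2.4) + (-3.2)·(2.4) + (2.8)·(-3.6)) / 4 = -24.6/4 = -6.15
  S[X_2,X_2] = ((1.4)·(1.4) + (-2.6)·(-2.6) + (2.4)·(2.4) + (2.4)·(2.4) + (-3.6)·(-3.6)) / 4 = 33.2/4 = 8.3

S is symmetric (S[j,i] = S[i,j]). Assembling:

S = [[5.7, -6.15],
 [-6.15, 8.3]]


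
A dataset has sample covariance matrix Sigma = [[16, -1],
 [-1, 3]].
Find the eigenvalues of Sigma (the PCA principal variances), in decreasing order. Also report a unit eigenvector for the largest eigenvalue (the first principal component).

Step 1 — characteristic polynomial of 2×2 Sigma:
  det(Sigma - λI) = λ² - trace · λ + det = 0.
  trace = 16 + 3 = 19, det = 16·3 - (-1)² = 47.
Step 2 — discriminant:
  Δ = trace² - 4·det = 361 - 188 = 173.
Step 3 — eigenvalues:
  λ = (trace ± √Δ)/2 = (19 ± 13.1529)/2,
  λ_1 = 16.0765,  λ_2 = 2.9235.

Step 4 — unit eigenvector for λ_1: solve (Sigma - λ_1 I)v = 0. First row:
  (16 - 16.0765)·v_x + (-1)·v_y = 0, i.e. (-0.0765)·v_x + (-1)·v_y = 0,
  so v ∝ (b, λ_1 - a) = (-1, 0.0765); multiply by -1 so the first entry is positive: u = (1, -0.0765).
  ||u|| = √((1)² + (-0.0765)²) = √(1.0058) ≈ 1.0029,
  v_1 = u/||u|| ≈ (0.9971, -0.0763) (||v_1|| = 1).

λ_1 = 16.0765,  λ_2 = 2.9235;  v_1 ≈ (0.9971, -0.0763)


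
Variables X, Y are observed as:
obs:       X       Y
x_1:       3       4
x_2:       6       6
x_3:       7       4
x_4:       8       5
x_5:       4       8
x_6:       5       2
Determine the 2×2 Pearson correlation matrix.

Step 1 — column means:
  mean(X) = (3 + 6 + 7 + 8 + 4 + 5) / 6 = 33/6 = 5.5
  mean(Y) = (4 + 6 + 4 + 5 + 8 + 2) / 6 = 29/6 = 4.8333

Step 2 — sample variances and covariances s[i,j] = (1/(n-1)) · Σ_k (x_{k,i} - mean_i) · (x_{k,j} - mean_j), with n-1 = 5:
  s[X,X] = ((-2.5)·(-2.5) + (0.5)·(0.5) + (1.5)·(1.5) + (2.5)·(2.5) + (-1.5)·(-1.5) + (-0.5)·(-0.5)) / 5 = 17.5/5 = 3.5
  s[X,Y] = ((-2.5)·(-0.8333) + (0.5)·(1.1667) + (1.5)·(-0.8333) + (2.5)·(0.1667) + (-1.5)·(3.1667) + (-0.5)·(-2.8333)) / 5 = -1.5/5 = -0.3
  s[Y,Y] = ((-0.8333)·(-0.8333) + (1.1667)·(1.1667) + (-0.8333)·(-0.8333) + (0.1667)·(0.1667) + (3.1667)·(3.1667) + (-2.8333)·(-2.8333)) / 5 = 20.8333/5 = 4.1667
  Sample standard deviations s_i = √(s[i,i]):
  s(X) = √(3.5) = 1.8708
  s(Y) = √(4.1667) = 2.0412

Step 3 — r_{ij} = s_{ij} / (s_i · s_j):
  r[X,X] = 1 (diagonal).
  r[X,Y] = -0.3 / (1.8708 · 2.0412) = -0.3 / 3.8188 = -0.0786
  r[Y,Y] = 1 (diagonal).

R is symmetric with unit diagonal. Assembling:

R = [[1, -0.0786],
 [-0.0786, 1]]


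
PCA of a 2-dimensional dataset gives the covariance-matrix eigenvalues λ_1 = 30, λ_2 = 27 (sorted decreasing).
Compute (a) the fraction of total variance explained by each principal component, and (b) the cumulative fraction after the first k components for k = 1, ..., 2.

Step 1 — total variance = trace(Sigma) = Σ λ_i = 30 + 27 = 57.

Step 2 — fraction explained by component i = λ_i / Σ λ:
  PC1: 30/57 = 0.5263
  PC2: 27/57 = 0.4737

Step 3 — cumulative fraction after k components = (λ_1 + ... + λ_k) / Σ λ:
  k = 1: 30/57 = 0.5263
  k = 2: (30 + 27)/57 = 57/57 = 1

Summary (fraction, with percent):

explained: PC1 0.5263 (52.63%), PC2 0.4737 (47.37%);  cumulative: 0.5263, 1


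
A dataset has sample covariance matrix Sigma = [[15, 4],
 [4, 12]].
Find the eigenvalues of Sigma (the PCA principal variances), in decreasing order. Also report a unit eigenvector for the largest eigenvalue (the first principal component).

Step 1 — characteristic polynomial of 2×2 Sigma:
  det(Sigma - λI) = λ² - trace · λ + det = 0.
  trace = 15 + 12 = 27, det = 15·12 - (4)² = 164.
Step 2 — discriminant:
  Δ = trace² - 4·det = 729 - 656 = 73.
Step 3 — eigenvalues:
  λ = (trace ± √Δ)/2 = (27 ± 8.544)/2,
  λ_1 = 17.772,  λ_2 = 9.228.

Step 4 — unit eigenvector for λ_1: solve (Sigma - λ_1 I)v = 0. First row:
  (15 - 17.772)·v_x + (4)·v_y = 0, i.e. (-2.772)·v_x + (4)·v_y = 0,
  so v ∝ (b, λ_1 - a) = (4, 2.772) = u.
  ||u|| = √((4)² + (2.772)²) = √(23.684) ≈ 4.8666,
  v_1 = u/||u|| ≈ (0.8219, 0.5696) (||v_1|| = 1).

λ_1 = 17.772,  λ_2 = 9.228;  v_1 ≈ (0.8219, 0.5696)


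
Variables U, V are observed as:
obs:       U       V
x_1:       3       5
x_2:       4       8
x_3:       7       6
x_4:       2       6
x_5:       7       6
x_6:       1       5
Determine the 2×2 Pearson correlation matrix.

Step 1 — column means:
  mean(U) = (3 + 4 + 7 + 2 + 7 + 1) / 6 = 24/6 = 4
  mean(V) = (5 + 8 + 6 + 6 + 6 + 5) / 6 = 36/6 = 6

Step 2 — sample variances and covariances s[i,j] = (1/(n-1)) · Σ_k (x_{k,i} - mean_i) · (x_{k,j} - mean_j), with n-1 = 5:
  s[U,U] = ((-1)·(-1) + (0)·(0) + (3)·(3) + (-2)·(-2) + (3)·(3) + (-3)·(-3)) / 5 = 32/5 = 6.4
  s[U,V] = ((-1)·(-1) + (0)·(2) + (3)·(0) + (-2)·(0) + (3)·(0) + (-3)·(-1)) / 5 = 4/5 = 0.8
  s[V,V] = ((-1)·(-1) + (2)·(2) + (0)·(0) + (0)·(0) + (0)·(0) + (-1)·(-1)) / 5 = 6/5 = 1.2
  Sample standard deviations s_i = √(s[i,i]):
  s(U) = √(6.4) = 2.5298
  s(V) = √(1.2) = 1.0954

Step 3 — r_{ij} = s_{ij} / (s_i · s_j):
  r[U,U] = 1 (diagonal).
  r[U,V] = 0.8 / (2.5298 · 1.0954) = 0.8 / 2.7713 = 0.2887
  r[V,V] = 1 (diagonal).

R is symmetric with unit diagonal. Assembling:

R = [[1, 0.2887],
 [0.2887, 1]]


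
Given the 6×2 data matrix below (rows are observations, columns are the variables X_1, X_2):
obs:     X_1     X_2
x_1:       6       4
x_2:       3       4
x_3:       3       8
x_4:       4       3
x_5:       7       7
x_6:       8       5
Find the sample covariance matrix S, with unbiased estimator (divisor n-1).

Step 1 — column means:
  mean(X_1) = (6 + 3 + 3 + 4 + 7 + 8) / 6 = 31/6 = 5.1667
  mean(X_2) = (4 + 4 + 8 + 3 + 7 + 5) / 6 = 31/6 = 5.1667

Step 2 — sample covariance S[i,j] = (1/(n-1)) · Σ_k (x_{k,i} - mean_i) · (x_{k,j} - mean_j), with n-1 = 5.
  S[X_1,X_1] = ((0.8333)·(0.8333) + (-2.1667)·(-2.1667) + (-2.1667)·(-2.1667) + (-1.1667)·(-1.1667) + (1.8333)·(1.8333) + (2.8333)·(2.8333)) / 5 = 22.8333/5 = 4.5667
  S[X_1,X_2] = ((0.8333)·(-1.1667) + (-2.1667)·(-1.1667) + (-2.1667)·(2.8333) + (-1.1667)·(-2.1667) + (1.8333)·(1.8333) + (2.8333)·(-0.1667)) / 5 = 0.8333/5 = 0.1667
  S[X_2,X_2] = ((-1.1667)·(-1.1667) + (-1.1667)·(-1.1667) + (2.8333)·(2.8333) + (-2.1667)·(-2.1667) + (1.8333)·(1.8333) + (-0.1667)·(-0.1667)) / 5 = 18.8333/5 = 3.7667

S is symmetric (S[j,i] = S[i,j]). Assembling:

S = [[4.5667, 0.1667],
 [0.1667, 3.7667]]


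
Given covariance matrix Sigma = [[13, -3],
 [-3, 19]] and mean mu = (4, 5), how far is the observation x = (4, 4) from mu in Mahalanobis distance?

Step 1 — centre the observation: (x - mu) = (0, -1).

Step 2 — invert Sigma. det(Sigma) = 13·19 - (-3)² = 238.
  Sigma^{-1} = (1/det) · [[d, -b], [-b, a]] = [[0.0798, 0.0126],
 [0.0126, 0.0546]].

Step 3 — form the quadratic (x - mu)^T · Sigma^{-1} · (x - mu):
  Sigma^{-1} · (x - mu) = (-0.0126, -0.0546).
  (x - mu)^T · [Sigma^{-1} · (x - mu)] = (0)·(-0.0126) + (-1)·(-0.0546) = 0.0546.

Step 4 — take square root: d = √(0.0546) ≈ 0.2337.

d(x, mu) = √(0.0546) ≈ 0.2337


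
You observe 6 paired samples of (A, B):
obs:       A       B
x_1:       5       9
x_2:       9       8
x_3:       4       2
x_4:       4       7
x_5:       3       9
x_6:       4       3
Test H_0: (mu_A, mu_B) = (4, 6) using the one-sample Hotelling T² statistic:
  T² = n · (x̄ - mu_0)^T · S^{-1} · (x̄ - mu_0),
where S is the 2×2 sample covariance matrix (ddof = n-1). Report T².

Step 1 — sample mean vector:
  mean(A) = (5 + 9 + 4 + 4 + 3 + 4) / 6 = 29/6 = 4.8333
  mean(B) = (9 + 8 + 2 + 7 + 9 + 3) / 6 = 38/6 = 6.3333
  x̄ = (4.8333, 6.3333),  deviation x̄ - mu_0 = (4.8333, 6.3333) - (4, 6) = (0.8333, 0.3333).

Step 2 — sample covariance matrix, S[i,j] = (1/(n-1)) · Σ_k (x_{k,i} - mean_i) · (x_{k,j} - mean_j), divisor n-1 = 5:
  S[A,A] = ((0.1667)·(0.1667) + (4.1667)·(4.1667) + (-0.8333)·(-0.8333) + (-0.8333)·(-0.8333) + (-1.8333)·(-1.8333) + (-0.8333)·(-0.8333)) / 5 = 22.8333/5 = 4.5667
  S[A,B] = ((0.1667)·(2.6667) + (4.1667)·(1.6667) + (-0.8333)·(-4.3333) + (-0.8333)·(0.6667) + (-1.8333)·(2.6667) + (-0.8333)·(-3.3333)) / 5 = 8.3333/5 = 1.6667
  S[B,B] = ((2.6667)·(2.6667) + (1.6667)·(1.6667) + (-4.3333)·(-4.3333) + (0.6667)·(0.6667) + (2.6667)·(2.6667) + (-3.3333)·(-3.3333)) / 5 = 47.3333/5 = 9.4667
  S = [[4.5667, 1.6667],
 [1.6667, 9.4667]].

Step 3 — invert S. det(S) = 4.5667·9.4667 - (1.6667)² = 40.4533.
  S^{-1} = (1/det) · [[d, -b], [-b, a]] = [[0.234, -0.0412],
 [-0.0412, 0.1129]].

Step 4 — quadratic form (x̄ - mu_0)^T · S^{-1} · (x̄ - mu_0):
  S^{-1} · (x̄ - mu_0) = (0.1813, 0.0033),
  (x̄ - mu_0)^T · [...] = (0.8333)·(0.1813) + (0.3333)·(0.0033) = 0.1522.

Step 5 — scale by n: T² = 6 · 0.1522 = 0.913.

T² ≈ 0.913


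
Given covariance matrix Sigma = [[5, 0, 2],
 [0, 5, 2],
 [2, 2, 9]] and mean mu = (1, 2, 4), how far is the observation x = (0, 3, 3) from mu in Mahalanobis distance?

Step 1 — centre the observation: (x - mu) = (-1, 1, -1).

Step 2 — invert Sigma (cofactor / det for 3×3, or solve directly):
  Sigma^{-1} = [[0.2216, 0.0216, -0.0541],
 [0.0216, 0.2216, -0.0541],
 [-0.0541, -0.0541, 0.1351]].

Step 3 — form the quadratic (x - mu)^T · Sigma^{-1} · (x - mu):
  Sigma^{-1} · (x - mu) = (-0.1459, 0.2541, -0.1351).
  (x - mu)^T · [Sigma^{-1} · (x - mu)] = (-1)·(-0.1459) + (1)·(0.2541) + (-1)·(-0.1351) = 0.5351.

Step 4 — take square root: d = √(0.5351) ≈ 0.7315.

d(x, mu) = √(0.5351) ≈ 0.7315


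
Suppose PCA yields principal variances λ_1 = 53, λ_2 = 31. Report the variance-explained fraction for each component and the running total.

Step 1 — total variance = trace(Sigma) = Σ λ_i = 53 + 31 = 84.

Step 2 — fraction explained by component i = λ_i / Σ λ:
  PC1: 53/84 = 0.631
  PC2: 31/84 = 0.369

Step 3 — cumulative fraction after k components = (λ_1 + ... + λ_k) / Σ λ:
  k = 1: 53/84 = 0.631
  k = 2: (53 + 31)/84 = 84/84 = 1

Summary (fraction, with percent):

explained: PC1 0.631 (63.1%), PC2 0.369 (36.9%);  cumulative: 0.631, 1


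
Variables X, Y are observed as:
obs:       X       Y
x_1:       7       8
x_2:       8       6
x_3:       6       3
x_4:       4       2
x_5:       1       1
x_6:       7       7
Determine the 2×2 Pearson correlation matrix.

Step 1 — column means:
  mean(X) = (7 + 8 + 6 + 4 + 1 + 7) / 6 = 33/6 = 5.5
  mean(Y) = (8 + 6 + 3 + 2 + 1 + 7) / 6 = 27/6 = 4.5

Step 2 — sample variances and covariances s[i,j] = (1/(n-1)) · Σ_k (x_{k,i} - mean_i) · (x_{k,j} - mean_j), with n-1 = 5:
  s[X,X] = ((1.5)·(1.5) + (2.5)·(2.5) + (0.5)·(0.5) + (-1.5)·(-1.5) + (-4.5)·(-4.5) + (1.5)·(1.5)) / 5 = 33.5/5 = 6.7
  s[X,Y] = ((1.5)·(3.5) + (2.5)·(1.5) + (0.5)·(-1.5) + (-1.5)·(-2.5) + (-4.5)·(-3.5) + (1.5)·(2.5)) / 5 = 31.5/5 = 6.3
  s[Y,Y] = ((3.5)·(3.5) + (1.5)·(1.5) + (-1.5)·(-1.5) + (-2.5)·(-2.5) + (-3.5)·(-3.5) + (2.5)·(2.5)) / 5 = 41.5/5 = 8.3
  Sample standard deviations s_i = √(s[i,i]):
  s(X) = √(6.7) = 2.5884
  s(Y) = √(8.3) = 2.881

Step 3 — r_{ij} = s_{ij} / (s_i · s_j):
  r[X,X] = 1 (diagonal).
  r[X,Y] = 6.3 / (2.5884 · 2.881) = 6.3 / 7.4572 = 0.8448
  r[Y,Y] = 1 (diagonal).

R is symmetric with unit diagonal. Assembling:

R = [[1, 0.8448],
 [0.8448, 1]]


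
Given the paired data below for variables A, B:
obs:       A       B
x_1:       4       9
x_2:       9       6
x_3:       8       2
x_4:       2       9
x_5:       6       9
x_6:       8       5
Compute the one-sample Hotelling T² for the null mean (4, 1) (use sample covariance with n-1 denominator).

Step 1 — sample mean vector:
  mean(A) = (4 + 9 + 8 + 2 + 6 + 8) / 6 = 37/6 = 6.1667
  mean(B) = (9 + 6 + 2 + 9 + 9 + 5) / 6 = 40/6 = 6.6667
  x̄ = (6.1667, 6.6667),  deviation x̄ - mu_0 = (6.1667, 6.6667) - (4, 1) = (2.1667, 5.6667).

Step 2 — sample covariance matrix, S[i,j] = (1/(n-1)) · Σ_k (x_{k,i} - mean_i) · (x_{k,j} - mean_j), divisor n-1 = 5:
  S[A,A] = ((-2.1667)·(-2.1667) + (2.8333)·(2.8333) + (1.8333)·(1.8333) + (-4.1667)·(-4.1667) + (-0.1667)·(-0.1667) + (1.8333)·(1.8333)) / 5 = 36.8333/5 = 7.3667
  S[A,B] = ((-2.1667)·(2.3333) + (2.8333)·(-0.6667) + (1.8333)·(-4.6667) + (-4.1667)·(2.3333) + (-0.1667)·(2.3333) + (1.8333)·(-1.6667)) / 5 = -28.6667/5 = -5.7333
  S[B,B] = ((2.3333)·(2.3333) + (-0.6667)·(-0.6667) + (-4.6667)·(-4.6667) + (2.3333)·(2.3333) + (2.3333)·(2.3333) + (-1.6667)·(-1.6667)) / 5 = 41.3333/5 = 8.2667
  S = [[7.3667, -5.7333],
 [-5.7333, 8.2667]].

Step 3 — invert S. det(S) = 7.3667·8.2667 - (-5.7333)² = 28.0267.
  S^{-1} = (1/det) · [[d, -b], [-b, a]] = [[0.295, 0.2046],
 [0.2046, 0.2628]].

Step 4 — quadratic form (x̄ - mu_0)^T · S^{-1} · (x̄ - mu_0):
  S^{-1} · (x̄ - mu_0) = (1.7983, 1.9327),
  (x̄ - mu_0)^T · [...] = (2.1667)·(1.7983) + (5.6667)·(1.9327) = 14.8482.

Step 5 — scale by n: T² = 6 · 14.8482 = 89.089.

T² ≈ 89.089


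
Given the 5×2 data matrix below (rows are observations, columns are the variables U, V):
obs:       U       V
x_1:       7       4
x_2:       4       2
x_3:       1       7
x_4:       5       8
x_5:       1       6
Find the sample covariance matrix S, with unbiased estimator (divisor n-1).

Step 1 — column means:
  mean(U) = (7 + 4 + 1 + 5 + 1) / 5 = 18/5 = 3.6
  mean(V) = (4 + 2 + 7 + 8 + 6) / 5 = 27/5 = 5.4

Step 2 — sample covariance S[i,j] = (1/(n-1)) · Σ_k (x_{k,i} - mean_i) · (x_{k,j} - mean_j), with n-1 = 4.
  S[U,U] = ((3.4)·(3.4) + (0.4)·(0.4) + (-2.6)·(-2.6) + (1.4)·(1.4) + (-2.6)·(-2.6)) / 4 = 27.2/4 = 6.8
  S[U,V] = ((3.4)·(-1.4) + (0.4)·(-3.4) + (-2.6)·(1.6) + (1.4)·(2.6) + (-2.6)·(0.6)) / 4 = -8.2/4 = -2.05
  S[V,V] = ((-1.4)·(-1.4) + (-3.4)·(-3.4) + (1.6)·(1.6) + (2.6)·(2.6) + (0.6)·(0.6)) / 4 = 23.2/4 = 5.8

S is symmetric (S[j,i] = S[i,j]). Assembling:

S = [[6.8, -2.05],
 [-2.05, 5.8]]


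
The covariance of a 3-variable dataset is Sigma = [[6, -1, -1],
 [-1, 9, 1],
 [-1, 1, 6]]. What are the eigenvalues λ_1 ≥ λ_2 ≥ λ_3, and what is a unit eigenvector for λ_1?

Step 1 — characteristic polynomial p(λ) = det(λI - Sigma) = λ³ - tr·λ² + c_1·λ - det, where tr = trace, c_1 = sum of the principal 2×2 minors, det = det(Sigma):
  tr = 6 + 9 + 6 = 21,
  c_1 = (6·9 - (-1)²) + (6·6 - (-1)²) + (9·6 - (1)²) = 53 + 35 + 53 = 141,
  det = 6·(9·6 - (1)²) - (-1)·((-1)·6 - (1)·(-1)) + (-1)·((-1)·(1) - 9·(-1)) = 6·(53) - (-1)·(-5) + (-1)·(8) = 305.
  So p(λ) = λ³ - 21λ² + 141λ - 305.
Step 2 — look for an integer root (rational root theorem: any rational root is an integer divisor of 305). Testing λ = 5:
  p(5) = 125 - 525 + 705 - 305 = 0  ✓
  Dividing out (λ - 5): p(λ) = (λ - 5)(λ² - 16λ + 61).
Step 3 — remaining eigenvalues from the quadratic λ² - 16λ + 61 = 0:
  Δ = 16² - 4·61 = 256 - 244 = 12,  λ = (16 ± √12)/2 = (16 ± 3.4641)/2 ≈ 9.7321 or 6.2679.
  Sorted: λ_1 = 9.7321,  λ_2 = 6.2679,  λ_3 = 5  (check: sum = 21 = tr ✓).

Step 4 — unit eigenvector for λ_1 ≈ 9.7321: v spans the null space of (Sigma - λ_1 I), whose rows are
  r_1 = (-3.7321, -1, -1),  r_2 = (-1, -0.7321, 1),  r_3 = (-1, 1, -3.7321).
  v is orthogonal to every row, so take v ∝ r_1 × r_2 = ((-1)·(1) - (-1)·(-0.7321), (-1)·(-1) - (-3.7321)·(1), (-3.7321)·(-0.7321) - (-1)·(-1)) ≈ (-1.7321, 4.7321, 1.7321).
  Rescale (multiply by -1 so the first nonzero entry is positive): u = (1.7321, -4.7321, -1.7321).
  ||u|| = √((1.7321)² + (-4.7321)² + (-1.7321)²) = √(28.3923) ≈ 5.3284,  v_1 = u/||u|| ≈ (0.3251, -0.8881, -0.3251) (||v_1|| = 1).

λ_1 = 9.7321,  λ_2 = 6.2679,  λ_3 = 5;  v_1 ≈ (0.3251, -0.8881, -0.3251)


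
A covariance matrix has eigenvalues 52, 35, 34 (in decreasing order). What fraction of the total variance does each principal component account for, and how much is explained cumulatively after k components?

Step 1 — total variance = trace(Sigma) = Σ λ_i = 52 + 35 + 34 = 121.

Step 2 — fraction explained by component i = λ_i / Σ λ:
  PC1: 52/121 = 0.4298
  PC2: 35/121 = 0.2893
  PC3: 34/121 = 0.281

Step 3 — cumulative fraction after k components = (λ_1 + ... + λ_k) / Σ λ:
  k = 1: 52/121 = 0.4298
  k = 2: (52 + 35)/121 = 87/121 = 0.719
  k = 3: (52 + 35 + 34)/121 = 121/121 = 1

Summary (fraction, with percent):

explained: PC1 0.4298 (42.98%), PC2 0.2893 (28.93%), PC3 0.281 (28.1%);  cumulative: 0.4298, 0.719, 1


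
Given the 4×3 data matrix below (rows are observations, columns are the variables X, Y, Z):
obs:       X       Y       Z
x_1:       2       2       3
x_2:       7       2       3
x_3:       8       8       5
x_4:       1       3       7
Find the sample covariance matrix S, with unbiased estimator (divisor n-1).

Step 1 — column means:
  mean(X) = (2 + 7 + 8 + 1) / 4 = 18/4 = 4.5
  mean(Y) = (2 + 2 + 8 + 3) / 4 = 15/4 = 3.75
  mean(Z) = (3 + 3 + 5 + 7) / 4 = 18/4 = 4.5

Step 2 — sample covariance S[i,j] = (1/(n-1)) · Σ_k (x_{k,i} - mean_i) · (x_{k,j} - mean_j), with n-1 = 3.
  S[X,X] = ((-2.5)·(-2.5) + (2.5)·(2.5) + (3.5)·(3.5) + (-3.5)·(-3.5)) / 3 = 37/3 = 12.3333
  S[X,Y] = ((-2.5)·(-1.75) + (2.5)·(-1.75) + (3.5)·(4.25) + (-3.5)·(-0.75)) / 3 = 17.5/3 = 5.8333
  S[X,Z] = ((-2.5)·(-1.5) + (2.5)·(-1.5) + (3.5)·(0.5) + (-3.5)·(2.5)) / 3 = -7/3 = -2.3333
  S[Y,Y] = ((-1.75)·(-1.75) + (-1.75)·(-1.75) + (4.25)·(4.25) + (-0.75)·(-0.75)) / 3 = 24.75/3 = 8.25
  S[Y,Z] = ((-1.75)·(-1.5) + (-1.75)·(-1.5) + (4.25)·(0.5) + (-0.75)·(2.5)) / 3 = 5.5/3 = 1.8333
  S[Z,Z] = ((-1.5)·(-1.5) + (-1.5)·(-1.5) + (0.5)·(0.5) + (2.5)·(2.5)) / 3 = 11/3 = 3.6667

S is symmetric (S[j,i] = S[i,j]). Assembling:

S = [[12.3333, 5.8333, -2.3333],
 [5.8333, 8.25, 1.8333],
 [-2.3333, 1.8333, 3.6667]]


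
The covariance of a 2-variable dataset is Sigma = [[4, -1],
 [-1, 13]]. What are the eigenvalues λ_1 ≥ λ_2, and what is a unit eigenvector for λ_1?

Step 1 — characteristic polynomial of 2×2 Sigma:
  det(Sigma - λI) = λ² - trace · λ + det = 0.
  trace = 4 + 13 = 17, det = 4·13 - (-1)² = 51.
Step 2 — discriminant:
  Δ = trace² - 4·det = 289 - 204 = 85.
Step 3 — eigenvalues:
  λ = (trace ± √Δ)/2 = (17 ± 9.2195)/2,
  λ_1 = 13.1098,  λ_2 = 3.8902.

Step 4 — unit eigenvector for λ_1: solve (Sigma - λ_1 I)v = 0. First row:
  (4 - 13.1098)·v_x + (-1)·v_y = 0, i.e. (-9.1098)·v_x + (-1)·v_y = 0,
  so v ∝ (b, λ_1 - a) = (-1, 9.1098); multiply by -1 so the first entry is positive: u = (1, -9.1098).
  ||u|| = √((1)² + (-9.1098)²) = √(83.988) ≈ 9.1645,
  v_1 = u/||u|| ≈ (0.1091, -0.994) (||v_1|| = 1).

λ_1 = 13.1098,  λ_2 = 3.8902;  v_1 ≈ (0.1091, -0.994)


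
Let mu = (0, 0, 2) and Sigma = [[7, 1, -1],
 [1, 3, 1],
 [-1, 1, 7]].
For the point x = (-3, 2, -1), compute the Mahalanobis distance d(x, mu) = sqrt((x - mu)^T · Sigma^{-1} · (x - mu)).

Step 1 — centre the observation: (x - mu) = (-3, 2, -3).

Step 2 — invert Sigma (cofactor / det for 3×3, or solve directly):
  Sigma^{-1} = [[0.1562, -0.0625, 0.0312],
 [-0.0625, 0.375, -0.0625],
 [0.0312, -0.0625, 0.1562]].

Step 3 — form the quadratic (x - mu)^T · Sigma^{-1} · (x - mu):
  Sigma^{-1} · (x - mu) = (-0.6875, 1.125, -0.6875).
  (x - mu)^T · [Sigma^{-1} · (x - mu)] = (-3)·(-0.6875) + (2)·(1.125) + (-3)·(-0.6875) = 6.375.

Step 4 — take square root: d = √(6.375) ≈ 2.5249.

d(x, mu) = √(6.375) ≈ 2.5249
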